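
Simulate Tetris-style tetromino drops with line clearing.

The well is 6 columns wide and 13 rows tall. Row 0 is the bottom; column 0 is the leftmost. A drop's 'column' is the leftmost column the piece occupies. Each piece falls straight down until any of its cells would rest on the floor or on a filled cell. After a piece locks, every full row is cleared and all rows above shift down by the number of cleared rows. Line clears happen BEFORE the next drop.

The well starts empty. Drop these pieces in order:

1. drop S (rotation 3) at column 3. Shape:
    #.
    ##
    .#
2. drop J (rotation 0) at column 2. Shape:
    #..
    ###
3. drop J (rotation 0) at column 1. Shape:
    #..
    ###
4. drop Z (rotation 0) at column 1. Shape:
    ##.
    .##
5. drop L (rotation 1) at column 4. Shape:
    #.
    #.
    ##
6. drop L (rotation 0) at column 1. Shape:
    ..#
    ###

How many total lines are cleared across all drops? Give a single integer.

Answer: 0

Derivation:
Drop 1: S rot3 at col 3 lands with bottom-row=0; cleared 0 line(s) (total 0); column heights now [0 0 0 3 2 0], max=3
Drop 2: J rot0 at col 2 lands with bottom-row=3; cleared 0 line(s) (total 0); column heights now [0 0 5 4 4 0], max=5
Drop 3: J rot0 at col 1 lands with bottom-row=5; cleared 0 line(s) (total 0); column heights now [0 7 6 6 4 0], max=7
Drop 4: Z rot0 at col 1 lands with bottom-row=6; cleared 0 line(s) (total 0); column heights now [0 8 8 7 4 0], max=8
Drop 5: L rot1 at col 4 lands with bottom-row=4; cleared 0 line(s) (total 0); column heights now [0 8 8 7 7 5], max=8
Drop 6: L rot0 at col 1 lands with bottom-row=8; cleared 0 line(s) (total 0); column heights now [0 9 9 10 7 5], max=10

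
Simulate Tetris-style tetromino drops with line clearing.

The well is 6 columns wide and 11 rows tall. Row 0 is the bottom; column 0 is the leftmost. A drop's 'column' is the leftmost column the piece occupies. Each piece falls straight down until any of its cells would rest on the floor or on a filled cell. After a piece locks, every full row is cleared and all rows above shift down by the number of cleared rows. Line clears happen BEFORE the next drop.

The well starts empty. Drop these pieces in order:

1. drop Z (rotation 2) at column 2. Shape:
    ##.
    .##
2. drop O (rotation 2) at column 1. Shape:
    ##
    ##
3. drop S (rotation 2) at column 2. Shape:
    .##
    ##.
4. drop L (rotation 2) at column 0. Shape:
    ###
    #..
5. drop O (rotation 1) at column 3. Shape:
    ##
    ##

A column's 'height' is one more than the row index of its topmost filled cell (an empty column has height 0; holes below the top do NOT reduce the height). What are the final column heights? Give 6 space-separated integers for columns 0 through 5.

Answer: 6 6 6 8 8 0

Derivation:
Drop 1: Z rot2 at col 2 lands with bottom-row=0; cleared 0 line(s) (total 0); column heights now [0 0 2 2 1 0], max=2
Drop 2: O rot2 at col 1 lands with bottom-row=2; cleared 0 line(s) (total 0); column heights now [0 4 4 2 1 0], max=4
Drop 3: S rot2 at col 2 lands with bottom-row=4; cleared 0 line(s) (total 0); column heights now [0 4 5 6 6 0], max=6
Drop 4: L rot2 at col 0 lands with bottom-row=4; cleared 0 line(s) (total 0); column heights now [6 6 6 6 6 0], max=6
Drop 5: O rot1 at col 3 lands with bottom-row=6; cleared 0 line(s) (total 0); column heights now [6 6 6 8 8 0], max=8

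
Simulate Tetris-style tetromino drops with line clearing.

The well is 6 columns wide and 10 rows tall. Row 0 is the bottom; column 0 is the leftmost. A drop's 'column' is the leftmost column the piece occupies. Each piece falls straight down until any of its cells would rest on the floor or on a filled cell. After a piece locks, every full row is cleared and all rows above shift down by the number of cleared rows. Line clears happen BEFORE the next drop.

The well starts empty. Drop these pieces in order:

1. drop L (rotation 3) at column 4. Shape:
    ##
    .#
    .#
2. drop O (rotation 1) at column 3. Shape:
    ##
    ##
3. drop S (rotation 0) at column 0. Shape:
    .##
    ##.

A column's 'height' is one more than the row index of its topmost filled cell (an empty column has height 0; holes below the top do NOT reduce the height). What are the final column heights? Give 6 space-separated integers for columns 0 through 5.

Answer: 1 2 2 5 5 3

Derivation:
Drop 1: L rot3 at col 4 lands with bottom-row=0; cleared 0 line(s) (total 0); column heights now [0 0 0 0 3 3], max=3
Drop 2: O rot1 at col 3 lands with bottom-row=3; cleared 0 line(s) (total 0); column heights now [0 0 0 5 5 3], max=5
Drop 3: S rot0 at col 0 lands with bottom-row=0; cleared 0 line(s) (total 0); column heights now [1 2 2 5 5 3], max=5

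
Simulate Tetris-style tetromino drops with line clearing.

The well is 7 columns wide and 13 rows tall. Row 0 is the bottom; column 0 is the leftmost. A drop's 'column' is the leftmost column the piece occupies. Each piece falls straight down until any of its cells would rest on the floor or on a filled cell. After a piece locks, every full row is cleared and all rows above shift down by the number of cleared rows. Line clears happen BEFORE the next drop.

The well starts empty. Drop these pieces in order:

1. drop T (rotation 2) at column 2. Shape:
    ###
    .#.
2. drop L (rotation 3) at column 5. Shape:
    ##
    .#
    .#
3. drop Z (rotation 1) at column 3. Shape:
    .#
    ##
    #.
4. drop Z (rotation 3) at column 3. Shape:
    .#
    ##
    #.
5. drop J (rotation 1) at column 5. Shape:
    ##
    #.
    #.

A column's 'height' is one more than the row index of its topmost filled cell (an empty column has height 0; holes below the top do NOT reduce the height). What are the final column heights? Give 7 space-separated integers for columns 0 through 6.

Drop 1: T rot2 at col 2 lands with bottom-row=0; cleared 0 line(s) (total 0); column heights now [0 0 2 2 2 0 0], max=2
Drop 2: L rot3 at col 5 lands with bottom-row=0; cleared 0 line(s) (total 0); column heights now [0 0 2 2 2 3 3], max=3
Drop 3: Z rot1 at col 3 lands with bottom-row=2; cleared 0 line(s) (total 0); column heights now [0 0 2 4 5 3 3], max=5
Drop 4: Z rot3 at col 3 lands with bottom-row=4; cleared 0 line(s) (total 0); column heights now [0 0 2 6 7 3 3], max=7
Drop 5: J rot1 at col 5 lands with bottom-row=3; cleared 0 line(s) (total 0); column heights now [0 0 2 6 7 6 6], max=7

Answer: 0 0 2 6 7 6 6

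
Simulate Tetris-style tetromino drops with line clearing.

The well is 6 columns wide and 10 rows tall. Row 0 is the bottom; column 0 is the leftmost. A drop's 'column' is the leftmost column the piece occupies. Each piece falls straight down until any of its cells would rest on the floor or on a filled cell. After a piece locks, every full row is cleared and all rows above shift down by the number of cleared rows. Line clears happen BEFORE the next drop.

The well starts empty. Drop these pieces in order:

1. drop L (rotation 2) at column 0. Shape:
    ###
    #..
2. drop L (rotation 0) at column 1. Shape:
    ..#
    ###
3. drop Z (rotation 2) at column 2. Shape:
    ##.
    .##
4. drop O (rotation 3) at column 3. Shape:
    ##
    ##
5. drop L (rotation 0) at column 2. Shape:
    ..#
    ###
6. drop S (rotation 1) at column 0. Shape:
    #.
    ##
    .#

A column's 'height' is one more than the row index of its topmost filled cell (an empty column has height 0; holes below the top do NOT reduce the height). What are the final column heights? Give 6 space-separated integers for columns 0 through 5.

Answer: 6 5 9 9 10 0

Derivation:
Drop 1: L rot2 at col 0 lands with bottom-row=0; cleared 0 line(s) (total 0); column heights now [2 2 2 0 0 0], max=2
Drop 2: L rot0 at col 1 lands with bottom-row=2; cleared 0 line(s) (total 0); column heights now [2 3 3 4 0 0], max=4
Drop 3: Z rot2 at col 2 lands with bottom-row=4; cleared 0 line(s) (total 0); column heights now [2 3 6 6 5 0], max=6
Drop 4: O rot3 at col 3 lands with bottom-row=6; cleared 0 line(s) (total 0); column heights now [2 3 6 8 8 0], max=8
Drop 5: L rot0 at col 2 lands with bottom-row=8; cleared 0 line(s) (total 0); column heights now [2 3 9 9 10 0], max=10
Drop 6: S rot1 at col 0 lands with bottom-row=3; cleared 0 line(s) (total 0); column heights now [6 5 9 9 10 0], max=10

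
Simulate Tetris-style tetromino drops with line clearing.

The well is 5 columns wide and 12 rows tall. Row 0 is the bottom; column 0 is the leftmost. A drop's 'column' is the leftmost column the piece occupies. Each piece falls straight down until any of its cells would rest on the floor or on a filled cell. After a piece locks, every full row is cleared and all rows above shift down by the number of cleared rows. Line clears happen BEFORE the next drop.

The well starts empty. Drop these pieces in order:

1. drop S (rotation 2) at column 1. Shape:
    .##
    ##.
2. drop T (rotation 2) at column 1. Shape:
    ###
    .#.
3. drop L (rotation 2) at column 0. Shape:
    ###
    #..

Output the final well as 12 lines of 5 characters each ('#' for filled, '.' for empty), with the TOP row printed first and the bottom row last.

Drop 1: S rot2 at col 1 lands with bottom-row=0; cleared 0 line(s) (total 0); column heights now [0 1 2 2 0], max=2
Drop 2: T rot2 at col 1 lands with bottom-row=2; cleared 0 line(s) (total 0); column heights now [0 4 4 4 0], max=4
Drop 3: L rot2 at col 0 lands with bottom-row=3; cleared 0 line(s) (total 0); column heights now [5 5 5 4 0], max=5

Answer: .....
.....
.....
.....
.....
.....
.....
###..
####.
..#..
..##.
.##..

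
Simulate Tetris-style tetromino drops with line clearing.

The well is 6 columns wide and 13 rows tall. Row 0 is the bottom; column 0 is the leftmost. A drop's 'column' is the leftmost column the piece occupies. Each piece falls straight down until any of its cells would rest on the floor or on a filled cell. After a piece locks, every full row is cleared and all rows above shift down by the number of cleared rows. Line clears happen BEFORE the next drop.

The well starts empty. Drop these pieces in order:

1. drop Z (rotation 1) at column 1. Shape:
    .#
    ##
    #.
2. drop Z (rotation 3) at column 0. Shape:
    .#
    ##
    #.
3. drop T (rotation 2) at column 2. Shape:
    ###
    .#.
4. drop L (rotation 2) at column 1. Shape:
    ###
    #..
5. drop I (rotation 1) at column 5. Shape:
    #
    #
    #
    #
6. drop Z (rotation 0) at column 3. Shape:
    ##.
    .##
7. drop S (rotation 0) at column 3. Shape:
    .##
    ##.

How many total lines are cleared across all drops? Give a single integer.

Drop 1: Z rot1 at col 1 lands with bottom-row=0; cleared 0 line(s) (total 0); column heights now [0 2 3 0 0 0], max=3
Drop 2: Z rot3 at col 0 lands with bottom-row=1; cleared 0 line(s) (total 0); column heights now [3 4 3 0 0 0], max=4
Drop 3: T rot2 at col 2 lands with bottom-row=2; cleared 0 line(s) (total 0); column heights now [3 4 4 4 4 0], max=4
Drop 4: L rot2 at col 1 lands with bottom-row=4; cleared 0 line(s) (total 0); column heights now [3 6 6 6 4 0], max=6
Drop 5: I rot1 at col 5 lands with bottom-row=0; cleared 0 line(s) (total 0); column heights now [3 6 6 6 4 4], max=6
Drop 6: Z rot0 at col 3 lands with bottom-row=5; cleared 0 line(s) (total 0); column heights now [3 6 6 7 7 6], max=7
Drop 7: S rot0 at col 3 lands with bottom-row=7; cleared 0 line(s) (total 0); column heights now [3 6 6 8 9 9], max=9

Answer: 0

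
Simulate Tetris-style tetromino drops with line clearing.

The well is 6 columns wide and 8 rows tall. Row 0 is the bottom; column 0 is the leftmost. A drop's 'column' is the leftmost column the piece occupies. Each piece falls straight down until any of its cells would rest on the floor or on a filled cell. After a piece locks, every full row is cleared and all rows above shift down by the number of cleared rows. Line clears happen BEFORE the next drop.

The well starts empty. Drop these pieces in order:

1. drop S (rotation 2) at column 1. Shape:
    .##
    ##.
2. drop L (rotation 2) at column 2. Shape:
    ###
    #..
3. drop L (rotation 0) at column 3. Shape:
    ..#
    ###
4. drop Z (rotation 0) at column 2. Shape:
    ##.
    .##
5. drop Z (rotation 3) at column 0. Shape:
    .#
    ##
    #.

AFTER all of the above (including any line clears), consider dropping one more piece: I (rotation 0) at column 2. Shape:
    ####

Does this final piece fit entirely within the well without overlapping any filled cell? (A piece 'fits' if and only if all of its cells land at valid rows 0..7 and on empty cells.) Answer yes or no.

Drop 1: S rot2 at col 1 lands with bottom-row=0; cleared 0 line(s) (total 0); column heights now [0 1 2 2 0 0], max=2
Drop 2: L rot2 at col 2 lands with bottom-row=2; cleared 0 line(s) (total 0); column heights now [0 1 4 4 4 0], max=4
Drop 3: L rot0 at col 3 lands with bottom-row=4; cleared 0 line(s) (total 0); column heights now [0 1 4 5 5 6], max=6
Drop 4: Z rot0 at col 2 lands with bottom-row=5; cleared 0 line(s) (total 0); column heights now [0 1 7 7 6 6], max=7
Drop 5: Z rot3 at col 0 lands with bottom-row=0; cleared 0 line(s) (total 0); column heights now [2 3 7 7 6 6], max=7
Test piece I rot0 at col 2 (width 4): heights before test = [2 3 7 7 6 6]; fits = True

Answer: yes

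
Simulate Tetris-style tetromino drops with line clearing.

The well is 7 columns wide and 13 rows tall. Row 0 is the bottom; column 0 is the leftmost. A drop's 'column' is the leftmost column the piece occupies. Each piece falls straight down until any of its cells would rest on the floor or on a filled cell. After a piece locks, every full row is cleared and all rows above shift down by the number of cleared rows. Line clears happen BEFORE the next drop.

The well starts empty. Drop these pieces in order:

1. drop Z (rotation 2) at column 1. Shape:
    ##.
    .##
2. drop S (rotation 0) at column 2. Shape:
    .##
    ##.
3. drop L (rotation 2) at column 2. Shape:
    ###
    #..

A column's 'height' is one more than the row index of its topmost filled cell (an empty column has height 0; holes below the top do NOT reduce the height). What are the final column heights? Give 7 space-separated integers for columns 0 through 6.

Drop 1: Z rot2 at col 1 lands with bottom-row=0; cleared 0 line(s) (total 0); column heights now [0 2 2 1 0 0 0], max=2
Drop 2: S rot0 at col 2 lands with bottom-row=2; cleared 0 line(s) (total 0); column heights now [0 2 3 4 4 0 0], max=4
Drop 3: L rot2 at col 2 lands with bottom-row=3; cleared 0 line(s) (total 0); column heights now [0 2 5 5 5 0 0], max=5

Answer: 0 2 5 5 5 0 0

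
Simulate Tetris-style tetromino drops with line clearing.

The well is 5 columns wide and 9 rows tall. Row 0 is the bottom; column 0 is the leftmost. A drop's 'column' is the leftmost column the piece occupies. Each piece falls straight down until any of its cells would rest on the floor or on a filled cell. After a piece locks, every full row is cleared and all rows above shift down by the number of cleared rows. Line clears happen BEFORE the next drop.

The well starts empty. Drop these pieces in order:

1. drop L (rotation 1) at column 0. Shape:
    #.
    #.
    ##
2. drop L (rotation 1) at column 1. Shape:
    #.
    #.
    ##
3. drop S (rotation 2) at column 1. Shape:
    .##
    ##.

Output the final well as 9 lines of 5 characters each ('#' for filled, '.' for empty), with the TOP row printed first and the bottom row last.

Drop 1: L rot1 at col 0 lands with bottom-row=0; cleared 0 line(s) (total 0); column heights now [3 1 0 0 0], max=3
Drop 2: L rot1 at col 1 lands with bottom-row=1; cleared 0 line(s) (total 0); column heights now [3 4 2 0 0], max=4
Drop 3: S rot2 at col 1 lands with bottom-row=4; cleared 0 line(s) (total 0); column heights now [3 5 6 6 0], max=6

Answer: .....
.....
.....
..##.
.##..
.#...
##...
###..
##...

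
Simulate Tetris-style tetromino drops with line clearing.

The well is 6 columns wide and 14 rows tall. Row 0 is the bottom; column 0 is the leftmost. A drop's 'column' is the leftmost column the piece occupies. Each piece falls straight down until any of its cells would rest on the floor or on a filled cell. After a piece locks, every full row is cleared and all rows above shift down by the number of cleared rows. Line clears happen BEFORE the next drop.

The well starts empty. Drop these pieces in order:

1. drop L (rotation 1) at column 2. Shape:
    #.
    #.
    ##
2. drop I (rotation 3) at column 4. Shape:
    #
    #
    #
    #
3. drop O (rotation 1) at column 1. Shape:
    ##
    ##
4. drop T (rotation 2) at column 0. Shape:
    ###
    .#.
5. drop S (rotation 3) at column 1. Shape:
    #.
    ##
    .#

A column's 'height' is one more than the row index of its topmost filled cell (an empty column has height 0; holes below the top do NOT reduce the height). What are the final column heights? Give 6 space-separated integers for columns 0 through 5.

Drop 1: L rot1 at col 2 lands with bottom-row=0; cleared 0 line(s) (total 0); column heights now [0 0 3 1 0 0], max=3
Drop 2: I rot3 at col 4 lands with bottom-row=0; cleared 0 line(s) (total 0); column heights now [0 0 3 1 4 0], max=4
Drop 3: O rot1 at col 1 lands with bottom-row=3; cleared 0 line(s) (total 0); column heights now [0 5 5 1 4 0], max=5
Drop 4: T rot2 at col 0 lands with bottom-row=5; cleared 0 line(s) (total 0); column heights now [7 7 7 1 4 0], max=7
Drop 5: S rot3 at col 1 lands with bottom-row=7; cleared 0 line(s) (total 0); column heights now [7 10 9 1 4 0], max=10

Answer: 7 10 9 1 4 0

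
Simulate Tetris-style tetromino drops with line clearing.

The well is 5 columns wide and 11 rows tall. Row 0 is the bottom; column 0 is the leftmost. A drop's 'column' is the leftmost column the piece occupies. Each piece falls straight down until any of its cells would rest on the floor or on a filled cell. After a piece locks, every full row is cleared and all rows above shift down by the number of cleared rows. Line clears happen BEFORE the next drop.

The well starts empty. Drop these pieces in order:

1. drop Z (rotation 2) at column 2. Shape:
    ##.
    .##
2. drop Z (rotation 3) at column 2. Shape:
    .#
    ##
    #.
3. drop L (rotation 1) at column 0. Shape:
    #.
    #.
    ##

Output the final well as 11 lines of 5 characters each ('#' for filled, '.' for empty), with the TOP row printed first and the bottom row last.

Drop 1: Z rot2 at col 2 lands with bottom-row=0; cleared 0 line(s) (total 0); column heights now [0 0 2 2 1], max=2
Drop 2: Z rot3 at col 2 lands with bottom-row=2; cleared 0 line(s) (total 0); column heights now [0 0 4 5 1], max=5
Drop 3: L rot1 at col 0 lands with bottom-row=0; cleared 0 line(s) (total 0); column heights now [3 1 4 5 1], max=5

Answer: .....
.....
.....
.....
.....
.....
...#.
..##.
#.#..
#.##.
##.##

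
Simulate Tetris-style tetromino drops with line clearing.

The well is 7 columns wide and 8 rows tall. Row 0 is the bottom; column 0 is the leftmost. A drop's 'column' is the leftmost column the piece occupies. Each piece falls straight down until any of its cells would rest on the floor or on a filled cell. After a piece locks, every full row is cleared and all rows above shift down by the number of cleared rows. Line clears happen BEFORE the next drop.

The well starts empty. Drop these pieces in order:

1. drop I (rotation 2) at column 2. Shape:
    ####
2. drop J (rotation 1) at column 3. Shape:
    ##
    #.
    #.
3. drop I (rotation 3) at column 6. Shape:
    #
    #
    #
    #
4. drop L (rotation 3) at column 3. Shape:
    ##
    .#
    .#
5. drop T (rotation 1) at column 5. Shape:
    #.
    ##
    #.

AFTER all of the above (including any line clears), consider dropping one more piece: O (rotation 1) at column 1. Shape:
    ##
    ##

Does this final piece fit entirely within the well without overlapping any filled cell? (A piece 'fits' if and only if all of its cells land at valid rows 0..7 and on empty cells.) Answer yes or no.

Answer: yes

Derivation:
Drop 1: I rot2 at col 2 lands with bottom-row=0; cleared 0 line(s) (total 0); column heights now [0 0 1 1 1 1 0], max=1
Drop 2: J rot1 at col 3 lands with bottom-row=1; cleared 0 line(s) (total 0); column heights now [0 0 1 4 4 1 0], max=4
Drop 3: I rot3 at col 6 lands with bottom-row=0; cleared 0 line(s) (total 0); column heights now [0 0 1 4 4 1 4], max=4
Drop 4: L rot3 at col 3 lands with bottom-row=4; cleared 0 line(s) (total 0); column heights now [0 0 1 7 7 1 4], max=7
Drop 5: T rot1 at col 5 lands with bottom-row=3; cleared 0 line(s) (total 0); column heights now [0 0 1 7 7 6 5], max=7
Test piece O rot1 at col 1 (width 2): heights before test = [0 0 1 7 7 6 5]; fits = True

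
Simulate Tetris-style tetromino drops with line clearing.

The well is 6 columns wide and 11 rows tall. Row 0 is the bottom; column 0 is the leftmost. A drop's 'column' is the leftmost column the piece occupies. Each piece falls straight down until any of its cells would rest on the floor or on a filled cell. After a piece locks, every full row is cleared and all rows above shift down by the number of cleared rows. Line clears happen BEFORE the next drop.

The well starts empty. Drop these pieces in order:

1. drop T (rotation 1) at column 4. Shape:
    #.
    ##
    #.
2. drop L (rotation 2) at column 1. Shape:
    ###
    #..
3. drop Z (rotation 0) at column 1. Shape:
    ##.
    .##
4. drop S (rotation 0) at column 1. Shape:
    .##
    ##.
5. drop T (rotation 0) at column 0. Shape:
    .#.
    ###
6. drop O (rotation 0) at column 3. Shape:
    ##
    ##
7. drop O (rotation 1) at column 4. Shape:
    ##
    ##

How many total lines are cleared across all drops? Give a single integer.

Answer: 0

Derivation:
Drop 1: T rot1 at col 4 lands with bottom-row=0; cleared 0 line(s) (total 0); column heights now [0 0 0 0 3 2], max=3
Drop 2: L rot2 at col 1 lands with bottom-row=0; cleared 0 line(s) (total 0); column heights now [0 2 2 2 3 2], max=3
Drop 3: Z rot0 at col 1 lands with bottom-row=2; cleared 0 line(s) (total 0); column heights now [0 4 4 3 3 2], max=4
Drop 4: S rot0 at col 1 lands with bottom-row=4; cleared 0 line(s) (total 0); column heights now [0 5 6 6 3 2], max=6
Drop 5: T rot0 at col 0 lands with bottom-row=6; cleared 0 line(s) (total 0); column heights now [7 8 7 6 3 2], max=8
Drop 6: O rot0 at col 3 lands with bottom-row=6; cleared 0 line(s) (total 0); column heights now [7 8 7 8 8 2], max=8
Drop 7: O rot1 at col 4 lands with bottom-row=8; cleared 0 line(s) (total 0); column heights now [7 8 7 8 10 10], max=10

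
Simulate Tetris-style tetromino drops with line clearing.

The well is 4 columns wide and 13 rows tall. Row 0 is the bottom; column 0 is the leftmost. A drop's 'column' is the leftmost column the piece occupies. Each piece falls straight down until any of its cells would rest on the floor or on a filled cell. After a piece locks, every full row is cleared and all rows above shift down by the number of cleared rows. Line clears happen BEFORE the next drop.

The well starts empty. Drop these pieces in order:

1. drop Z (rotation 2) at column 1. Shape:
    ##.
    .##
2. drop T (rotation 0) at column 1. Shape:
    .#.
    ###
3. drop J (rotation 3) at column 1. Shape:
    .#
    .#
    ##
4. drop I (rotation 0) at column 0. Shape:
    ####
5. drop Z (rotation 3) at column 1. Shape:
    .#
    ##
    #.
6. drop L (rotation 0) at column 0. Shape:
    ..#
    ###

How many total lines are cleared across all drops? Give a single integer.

Drop 1: Z rot2 at col 1 lands with bottom-row=0; cleared 0 line(s) (total 0); column heights now [0 2 2 1], max=2
Drop 2: T rot0 at col 1 lands with bottom-row=2; cleared 0 line(s) (total 0); column heights now [0 3 4 3], max=4
Drop 3: J rot3 at col 1 lands with bottom-row=4; cleared 0 line(s) (total 0); column heights now [0 5 7 3], max=7
Drop 4: I rot0 at col 0 lands with bottom-row=7; cleared 1 line(s) (total 1); column heights now [0 5 7 3], max=7
Drop 5: Z rot3 at col 1 lands with bottom-row=6; cleared 0 line(s) (total 1); column heights now [0 8 9 3], max=9
Drop 6: L rot0 at col 0 lands with bottom-row=9; cleared 0 line(s) (total 1); column heights now [10 10 11 3], max=11

Answer: 1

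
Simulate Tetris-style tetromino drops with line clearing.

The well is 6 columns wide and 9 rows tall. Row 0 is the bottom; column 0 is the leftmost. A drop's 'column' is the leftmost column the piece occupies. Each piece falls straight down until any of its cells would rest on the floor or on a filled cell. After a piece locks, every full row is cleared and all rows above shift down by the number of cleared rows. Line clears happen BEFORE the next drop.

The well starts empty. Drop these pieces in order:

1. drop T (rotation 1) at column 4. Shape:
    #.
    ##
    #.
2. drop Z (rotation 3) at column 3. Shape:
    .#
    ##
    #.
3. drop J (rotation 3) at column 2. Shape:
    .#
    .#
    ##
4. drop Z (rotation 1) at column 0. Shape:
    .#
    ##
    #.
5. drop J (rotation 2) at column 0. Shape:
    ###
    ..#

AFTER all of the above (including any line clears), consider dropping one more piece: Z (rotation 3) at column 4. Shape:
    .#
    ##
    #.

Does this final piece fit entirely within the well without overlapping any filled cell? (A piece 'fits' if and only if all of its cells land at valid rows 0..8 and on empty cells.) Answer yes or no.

Drop 1: T rot1 at col 4 lands with bottom-row=0; cleared 0 line(s) (total 0); column heights now [0 0 0 0 3 2], max=3
Drop 2: Z rot3 at col 3 lands with bottom-row=2; cleared 0 line(s) (total 0); column heights now [0 0 0 4 5 2], max=5
Drop 3: J rot3 at col 2 lands with bottom-row=4; cleared 0 line(s) (total 0); column heights now [0 0 5 7 5 2], max=7
Drop 4: Z rot1 at col 0 lands with bottom-row=0; cleared 0 line(s) (total 0); column heights now [2 3 5 7 5 2], max=7
Drop 5: J rot2 at col 0 lands with bottom-row=5; cleared 0 line(s) (total 0); column heights now [7 7 7 7 5 2], max=7
Test piece Z rot3 at col 4 (width 2): heights before test = [7 7 7 7 5 2]; fits = True

Answer: yes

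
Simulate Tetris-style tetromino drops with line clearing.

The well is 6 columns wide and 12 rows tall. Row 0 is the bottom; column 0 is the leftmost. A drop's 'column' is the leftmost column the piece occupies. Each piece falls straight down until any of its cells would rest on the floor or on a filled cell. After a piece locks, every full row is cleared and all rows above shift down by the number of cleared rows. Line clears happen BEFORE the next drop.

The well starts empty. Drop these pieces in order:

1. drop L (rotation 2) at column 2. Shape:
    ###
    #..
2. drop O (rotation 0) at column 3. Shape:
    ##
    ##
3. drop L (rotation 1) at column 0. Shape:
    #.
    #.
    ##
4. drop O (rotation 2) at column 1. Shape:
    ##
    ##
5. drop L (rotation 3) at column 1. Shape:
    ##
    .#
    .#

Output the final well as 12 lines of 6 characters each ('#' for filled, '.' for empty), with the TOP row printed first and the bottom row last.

Drop 1: L rot2 at col 2 lands with bottom-row=0; cleared 0 line(s) (total 0); column heights now [0 0 2 2 2 0], max=2
Drop 2: O rot0 at col 3 lands with bottom-row=2; cleared 0 line(s) (total 0); column heights now [0 0 2 4 4 0], max=4
Drop 3: L rot1 at col 0 lands with bottom-row=0; cleared 0 line(s) (total 0); column heights now [3 1 2 4 4 0], max=4
Drop 4: O rot2 at col 1 lands with bottom-row=2; cleared 0 line(s) (total 0); column heights now [3 4 4 4 4 0], max=4
Drop 5: L rot3 at col 1 lands with bottom-row=4; cleared 0 line(s) (total 0); column heights now [3 7 7 4 4 0], max=7

Answer: ......
......
......
......
......
.##...
..#...
..#...
.####.
#####.
#.###.
###...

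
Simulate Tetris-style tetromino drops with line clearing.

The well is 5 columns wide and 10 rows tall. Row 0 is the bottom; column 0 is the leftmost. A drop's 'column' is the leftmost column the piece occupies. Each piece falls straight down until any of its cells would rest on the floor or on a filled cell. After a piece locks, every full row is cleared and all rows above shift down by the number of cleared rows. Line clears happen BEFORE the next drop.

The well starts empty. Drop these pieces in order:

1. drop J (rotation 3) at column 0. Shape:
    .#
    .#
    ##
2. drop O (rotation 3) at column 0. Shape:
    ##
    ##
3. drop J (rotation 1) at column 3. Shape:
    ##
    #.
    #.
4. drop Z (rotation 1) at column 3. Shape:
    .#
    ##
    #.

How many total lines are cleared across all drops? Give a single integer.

Answer: 0

Derivation:
Drop 1: J rot3 at col 0 lands with bottom-row=0; cleared 0 line(s) (total 0); column heights now [1 3 0 0 0], max=3
Drop 2: O rot3 at col 0 lands with bottom-row=3; cleared 0 line(s) (total 0); column heights now [5 5 0 0 0], max=5
Drop 3: J rot1 at col 3 lands with bottom-row=0; cleared 0 line(s) (total 0); column heights now [5 5 0 3 3], max=5
Drop 4: Z rot1 at col 3 lands with bottom-row=3; cleared 0 line(s) (total 0); column heights now [5 5 0 5 6], max=6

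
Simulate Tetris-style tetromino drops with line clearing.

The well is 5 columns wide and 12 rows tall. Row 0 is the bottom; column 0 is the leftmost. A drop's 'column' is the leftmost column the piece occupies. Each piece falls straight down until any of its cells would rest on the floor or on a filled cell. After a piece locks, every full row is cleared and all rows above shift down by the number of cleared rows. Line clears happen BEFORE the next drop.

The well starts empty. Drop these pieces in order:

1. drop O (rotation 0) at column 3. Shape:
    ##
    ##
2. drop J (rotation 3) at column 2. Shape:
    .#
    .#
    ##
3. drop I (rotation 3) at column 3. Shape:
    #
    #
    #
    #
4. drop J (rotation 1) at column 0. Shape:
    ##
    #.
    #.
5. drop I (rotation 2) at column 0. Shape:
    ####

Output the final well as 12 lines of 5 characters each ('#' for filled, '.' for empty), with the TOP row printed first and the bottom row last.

Drop 1: O rot0 at col 3 lands with bottom-row=0; cleared 0 line(s) (total 0); column heights now [0 0 0 2 2], max=2
Drop 2: J rot3 at col 2 lands with bottom-row=2; cleared 0 line(s) (total 0); column heights now [0 0 3 5 2], max=5
Drop 3: I rot3 at col 3 lands with bottom-row=5; cleared 0 line(s) (total 0); column heights now [0 0 3 9 2], max=9
Drop 4: J rot1 at col 0 lands with bottom-row=0; cleared 0 line(s) (total 0); column heights now [3 3 3 9 2], max=9
Drop 5: I rot2 at col 0 lands with bottom-row=9; cleared 0 line(s) (total 0); column heights now [10 10 10 10 2], max=10

Answer: .....
.....
####.
...#.
...#.
...#.
...#.
...#.
...#.
####.
#..##
#..##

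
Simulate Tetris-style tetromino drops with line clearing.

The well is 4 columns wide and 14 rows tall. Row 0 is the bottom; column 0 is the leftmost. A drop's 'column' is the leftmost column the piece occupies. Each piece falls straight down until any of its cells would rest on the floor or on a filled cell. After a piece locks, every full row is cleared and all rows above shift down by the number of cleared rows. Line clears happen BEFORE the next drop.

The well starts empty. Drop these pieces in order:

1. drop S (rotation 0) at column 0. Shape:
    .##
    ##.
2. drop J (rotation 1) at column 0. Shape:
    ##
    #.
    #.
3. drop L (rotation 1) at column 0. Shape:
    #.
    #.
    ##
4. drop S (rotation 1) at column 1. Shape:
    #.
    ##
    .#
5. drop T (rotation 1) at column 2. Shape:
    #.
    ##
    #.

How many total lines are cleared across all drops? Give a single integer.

Answer: 0

Derivation:
Drop 1: S rot0 at col 0 lands with bottom-row=0; cleared 0 line(s) (total 0); column heights now [1 2 2 0], max=2
Drop 2: J rot1 at col 0 lands with bottom-row=1; cleared 0 line(s) (total 0); column heights now [4 4 2 0], max=4
Drop 3: L rot1 at col 0 lands with bottom-row=4; cleared 0 line(s) (total 0); column heights now [7 5 2 0], max=7
Drop 4: S rot1 at col 1 lands with bottom-row=4; cleared 0 line(s) (total 0); column heights now [7 7 6 0], max=7
Drop 5: T rot1 at col 2 lands with bottom-row=6; cleared 0 line(s) (total 0); column heights now [7 7 9 8], max=9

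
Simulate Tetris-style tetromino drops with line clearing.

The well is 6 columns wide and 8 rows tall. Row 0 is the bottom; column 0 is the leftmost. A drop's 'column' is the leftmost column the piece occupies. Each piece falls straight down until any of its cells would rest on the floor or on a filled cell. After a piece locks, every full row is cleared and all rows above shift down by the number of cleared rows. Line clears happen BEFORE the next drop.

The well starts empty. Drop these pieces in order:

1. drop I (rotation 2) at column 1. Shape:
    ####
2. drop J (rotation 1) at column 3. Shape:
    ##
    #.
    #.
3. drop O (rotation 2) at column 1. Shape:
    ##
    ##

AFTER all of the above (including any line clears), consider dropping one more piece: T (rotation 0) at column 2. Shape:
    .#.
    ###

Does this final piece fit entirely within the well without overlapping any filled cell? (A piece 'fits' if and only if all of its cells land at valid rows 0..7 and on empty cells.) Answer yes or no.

Drop 1: I rot2 at col 1 lands with bottom-row=0; cleared 0 line(s) (total 0); column heights now [0 1 1 1 1 0], max=1
Drop 2: J rot1 at col 3 lands with bottom-row=1; cleared 0 line(s) (total 0); column heights now [0 1 1 4 4 0], max=4
Drop 3: O rot2 at col 1 lands with bottom-row=1; cleared 0 line(s) (total 0); column heights now [0 3 3 4 4 0], max=4
Test piece T rot0 at col 2 (width 3): heights before test = [0 3 3 4 4 0]; fits = True

Answer: yes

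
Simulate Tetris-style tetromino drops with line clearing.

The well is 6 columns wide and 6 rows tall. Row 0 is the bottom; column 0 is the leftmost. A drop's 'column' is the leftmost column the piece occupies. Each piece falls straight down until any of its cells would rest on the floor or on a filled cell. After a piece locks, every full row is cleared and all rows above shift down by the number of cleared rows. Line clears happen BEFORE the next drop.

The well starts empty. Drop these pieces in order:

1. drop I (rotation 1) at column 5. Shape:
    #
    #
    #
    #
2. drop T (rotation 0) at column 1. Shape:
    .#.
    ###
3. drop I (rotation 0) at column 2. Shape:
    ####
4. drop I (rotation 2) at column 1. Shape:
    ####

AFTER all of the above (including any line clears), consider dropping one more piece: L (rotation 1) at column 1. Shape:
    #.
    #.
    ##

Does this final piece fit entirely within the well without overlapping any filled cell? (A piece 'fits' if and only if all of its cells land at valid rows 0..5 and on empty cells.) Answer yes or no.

Drop 1: I rot1 at col 5 lands with bottom-row=0; cleared 0 line(s) (total 0); column heights now [0 0 0 0 0 4], max=4
Drop 2: T rot0 at col 1 lands with bottom-row=0; cleared 0 line(s) (total 0); column heights now [0 1 2 1 0 4], max=4
Drop 3: I rot0 at col 2 lands with bottom-row=4; cleared 0 line(s) (total 0); column heights now [0 1 5 5 5 5], max=5
Drop 4: I rot2 at col 1 lands with bottom-row=5; cleared 0 line(s) (total 0); column heights now [0 6 6 6 6 5], max=6
Test piece L rot1 at col 1 (width 2): heights before test = [0 6 6 6 6 5]; fits = False

Answer: no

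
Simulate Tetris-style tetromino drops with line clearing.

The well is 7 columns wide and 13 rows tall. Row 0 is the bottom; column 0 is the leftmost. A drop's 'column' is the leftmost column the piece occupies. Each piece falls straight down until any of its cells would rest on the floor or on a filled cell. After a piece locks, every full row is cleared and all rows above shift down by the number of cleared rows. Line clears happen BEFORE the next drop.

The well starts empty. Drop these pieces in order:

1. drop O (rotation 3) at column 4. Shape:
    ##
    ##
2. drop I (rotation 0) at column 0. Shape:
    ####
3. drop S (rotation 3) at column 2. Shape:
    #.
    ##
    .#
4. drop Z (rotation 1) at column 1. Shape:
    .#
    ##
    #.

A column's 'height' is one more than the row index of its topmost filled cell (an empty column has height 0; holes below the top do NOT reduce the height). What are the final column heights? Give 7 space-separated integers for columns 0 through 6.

Answer: 1 5 6 3 2 2 0

Derivation:
Drop 1: O rot3 at col 4 lands with bottom-row=0; cleared 0 line(s) (total 0); column heights now [0 0 0 0 2 2 0], max=2
Drop 2: I rot0 at col 0 lands with bottom-row=0; cleared 0 line(s) (total 0); column heights now [1 1 1 1 2 2 0], max=2
Drop 3: S rot3 at col 2 lands with bottom-row=1; cleared 0 line(s) (total 0); column heights now [1 1 4 3 2 2 0], max=4
Drop 4: Z rot1 at col 1 lands with bottom-row=3; cleared 0 line(s) (total 0); column heights now [1 5 6 3 2 2 0], max=6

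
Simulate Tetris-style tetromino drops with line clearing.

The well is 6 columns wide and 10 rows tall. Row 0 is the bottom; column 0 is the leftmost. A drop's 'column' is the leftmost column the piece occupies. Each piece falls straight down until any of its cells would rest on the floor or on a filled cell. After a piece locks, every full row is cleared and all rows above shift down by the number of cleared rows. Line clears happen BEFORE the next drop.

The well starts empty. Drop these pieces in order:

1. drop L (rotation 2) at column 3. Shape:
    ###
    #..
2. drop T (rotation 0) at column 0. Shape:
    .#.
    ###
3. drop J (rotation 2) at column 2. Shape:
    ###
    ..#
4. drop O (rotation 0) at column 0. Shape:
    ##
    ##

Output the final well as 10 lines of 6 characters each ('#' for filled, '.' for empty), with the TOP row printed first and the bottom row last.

Answer: ......
......
......
......
......
......
#####.
##..#.
.#.###
####..

Derivation:
Drop 1: L rot2 at col 3 lands with bottom-row=0; cleared 0 line(s) (total 0); column heights now [0 0 0 2 2 2], max=2
Drop 2: T rot0 at col 0 lands with bottom-row=0; cleared 0 line(s) (total 0); column heights now [1 2 1 2 2 2], max=2
Drop 3: J rot2 at col 2 lands with bottom-row=2; cleared 0 line(s) (total 0); column heights now [1 2 4 4 4 2], max=4
Drop 4: O rot0 at col 0 lands with bottom-row=2; cleared 0 line(s) (total 0); column heights now [4 4 4 4 4 2], max=4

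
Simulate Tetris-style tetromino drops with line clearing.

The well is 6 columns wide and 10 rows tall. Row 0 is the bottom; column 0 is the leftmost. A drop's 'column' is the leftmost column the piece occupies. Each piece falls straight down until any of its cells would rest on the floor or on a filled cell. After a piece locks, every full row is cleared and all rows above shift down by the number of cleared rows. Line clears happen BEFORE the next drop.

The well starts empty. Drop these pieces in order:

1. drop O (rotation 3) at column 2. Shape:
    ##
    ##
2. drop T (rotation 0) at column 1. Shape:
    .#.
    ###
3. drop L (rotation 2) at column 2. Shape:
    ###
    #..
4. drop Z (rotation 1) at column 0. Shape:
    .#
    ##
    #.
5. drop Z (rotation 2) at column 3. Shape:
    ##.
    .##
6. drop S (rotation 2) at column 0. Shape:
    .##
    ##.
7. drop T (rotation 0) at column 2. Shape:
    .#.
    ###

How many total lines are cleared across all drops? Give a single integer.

Answer: 0

Derivation:
Drop 1: O rot3 at col 2 lands with bottom-row=0; cleared 0 line(s) (total 0); column heights now [0 0 2 2 0 0], max=2
Drop 2: T rot0 at col 1 lands with bottom-row=2; cleared 0 line(s) (total 0); column heights now [0 3 4 3 0 0], max=4
Drop 3: L rot2 at col 2 lands with bottom-row=4; cleared 0 line(s) (total 0); column heights now [0 3 6 6 6 0], max=6
Drop 4: Z rot1 at col 0 lands with bottom-row=2; cleared 0 line(s) (total 0); column heights now [4 5 6 6 6 0], max=6
Drop 5: Z rot2 at col 3 lands with bottom-row=6; cleared 0 line(s) (total 0); column heights now [4 5 6 8 8 7], max=8
Drop 6: S rot2 at col 0 lands with bottom-row=5; cleared 0 line(s) (total 0); column heights now [6 7 7 8 8 7], max=8
Drop 7: T rot0 at col 2 lands with bottom-row=8; cleared 0 line(s) (total 0); column heights now [6 7 9 10 9 7], max=10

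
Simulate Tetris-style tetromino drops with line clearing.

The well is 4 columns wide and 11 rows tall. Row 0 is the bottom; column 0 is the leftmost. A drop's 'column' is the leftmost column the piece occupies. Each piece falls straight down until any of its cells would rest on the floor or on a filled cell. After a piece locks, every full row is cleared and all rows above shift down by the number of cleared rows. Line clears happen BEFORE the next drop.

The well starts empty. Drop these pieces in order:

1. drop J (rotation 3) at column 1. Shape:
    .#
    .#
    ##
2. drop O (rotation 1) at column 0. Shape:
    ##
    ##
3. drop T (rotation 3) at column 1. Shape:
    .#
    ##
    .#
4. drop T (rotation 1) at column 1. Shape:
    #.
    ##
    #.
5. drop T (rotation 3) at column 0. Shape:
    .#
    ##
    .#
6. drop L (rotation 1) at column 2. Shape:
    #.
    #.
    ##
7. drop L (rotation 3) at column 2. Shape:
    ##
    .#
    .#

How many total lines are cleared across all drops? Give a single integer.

Answer: 1

Derivation:
Drop 1: J rot3 at col 1 lands with bottom-row=0; cleared 0 line(s) (total 0); column heights now [0 1 3 0], max=3
Drop 2: O rot1 at col 0 lands with bottom-row=1; cleared 0 line(s) (total 0); column heights now [3 3 3 0], max=3
Drop 3: T rot3 at col 1 lands with bottom-row=3; cleared 0 line(s) (total 0); column heights now [3 5 6 0], max=6
Drop 4: T rot1 at col 1 lands with bottom-row=5; cleared 0 line(s) (total 0); column heights now [3 8 7 0], max=8
Drop 5: T rot3 at col 0 lands with bottom-row=8; cleared 0 line(s) (total 0); column heights now [10 11 7 0], max=11
Drop 6: L rot1 at col 2 lands with bottom-row=7; cleared 0 line(s) (total 0); column heights now [10 11 10 8], max=11
Drop 7: L rot3 at col 2 lands with bottom-row=8; cleared 1 line(s) (total 1); column heights now [3 10 10 10], max=10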